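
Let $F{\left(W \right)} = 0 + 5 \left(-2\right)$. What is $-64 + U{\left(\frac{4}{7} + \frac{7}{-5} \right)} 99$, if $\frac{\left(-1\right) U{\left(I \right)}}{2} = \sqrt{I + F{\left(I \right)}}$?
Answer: $-64 - \frac{198 i \sqrt{13265}}{35} \approx -64.0 - 651.55 i$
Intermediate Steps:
$F{\left(W \right)} = -10$ ($F{\left(W \right)} = 0 - 10 = -10$)
$U{\left(I \right)} = - 2 \sqrt{-10 + I}$ ($U{\left(I \right)} = - 2 \sqrt{I - 10} = - 2 \sqrt{-10 + I}$)
$-64 + U{\left(\frac{4}{7} + \frac{7}{-5} \right)} 99 = -64 + - 2 \sqrt{-10 + \left(\frac{4}{7} + \frac{7}{-5}\right)} 99 = -64 + - 2 \sqrt{-10 + \left(4 \cdot \frac{1}{7} + 7 \left(- \frac{1}{5}\right)\right)} 99 = -64 + - 2 \sqrt{-10 + \left(\frac{4}{7} - \frac{7}{5}\right)} 99 = -64 + - 2 \sqrt{-10 - \frac{29}{35}} \cdot 99 = -64 + - 2 \sqrt{- \frac{379}{35}} \cdot 99 = -64 + - 2 \frac{i \sqrt{13265}}{35} \cdot 99 = -64 + - \frac{2 i \sqrt{13265}}{35} \cdot 99 = -64 - \frac{198 i \sqrt{13265}}{35}$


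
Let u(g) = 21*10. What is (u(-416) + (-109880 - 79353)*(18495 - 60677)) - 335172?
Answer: 7981891444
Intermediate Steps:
u(g) = 210
(u(-416) + (-109880 - 79353)*(18495 - 60677)) - 335172 = (210 + (-109880 - 79353)*(18495 - 60677)) - 335172 = (210 - 189233*(-42182)) - 335172 = (210 + 7982226406) - 335172 = 7982226616 - 335172 = 7981891444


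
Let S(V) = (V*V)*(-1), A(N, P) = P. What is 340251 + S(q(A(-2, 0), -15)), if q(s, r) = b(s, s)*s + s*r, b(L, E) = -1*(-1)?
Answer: 340251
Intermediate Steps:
b(L, E) = 1
q(s, r) = s + r*s (q(s, r) = 1*s + s*r = s + r*s)
S(V) = -V**2 (S(V) = V**2*(-1) = -V**2)
340251 + S(q(A(-2, 0), -15)) = 340251 - (0*(1 - 15))**2 = 340251 - (0*(-14))**2 = 340251 - 1*0**2 = 340251 - 1*0 = 340251 + 0 = 340251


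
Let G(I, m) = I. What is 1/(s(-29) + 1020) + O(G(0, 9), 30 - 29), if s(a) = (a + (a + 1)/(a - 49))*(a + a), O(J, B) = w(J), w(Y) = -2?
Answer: -209093/104566 ≈ -1.9996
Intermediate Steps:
O(J, B) = -2
s(a) = 2*a*(a + (1 + a)/(-49 + a)) (s(a) = (a + (1 + a)/(-49 + a))*(2*a) = 2*a*(a + (1 + a)/(-49 + a)))
1/(s(-29) + 1020) + O(G(0, 9), 30 - 29) = 1/(2*(-29)*(1 + (-29)² - 48*(-29))/(-49 - 29) + 1020) - 2 = 1/(2*(-29)*(1 + 841 + 1392)/(-78) + 1020) - 2 = 1/(2*(-29)*(-1/78)*2234 + 1020) - 2 = 1/(64786/39 + 1020) - 2 = 1/(104566/39) - 2 = 39/104566 - 2 = -209093/104566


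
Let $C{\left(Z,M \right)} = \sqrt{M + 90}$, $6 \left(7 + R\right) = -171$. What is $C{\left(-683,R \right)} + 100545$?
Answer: $100545 + \frac{\sqrt{218}}{2} \approx 1.0055 \cdot 10^{5}$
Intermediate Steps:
$R = - \frac{71}{2}$ ($R = -7 + \frac{1}{6} \left(-171\right) = -7 - \frac{57}{2} = - \frac{71}{2} \approx -35.5$)
$C{\left(Z,M \right)} = \sqrt{90 + M}$
$C{\left(-683,R \right)} + 100545 = \sqrt{90 - \frac{71}{2}} + 100545 = \sqrt{\frac{109}{2}} + 100545 = \frac{\sqrt{218}}{2} + 100545 = 100545 + \frac{\sqrt{218}}{2}$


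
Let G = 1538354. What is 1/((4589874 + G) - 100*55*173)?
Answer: 1/5176728 ≈ 1.9317e-7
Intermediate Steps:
1/((4589874 + G) - 100*55*173) = 1/((4589874 + 1538354) - 100*55*173) = 1/(6128228 - 5500*173) = 1/(6128228 - 951500) = 1/5176728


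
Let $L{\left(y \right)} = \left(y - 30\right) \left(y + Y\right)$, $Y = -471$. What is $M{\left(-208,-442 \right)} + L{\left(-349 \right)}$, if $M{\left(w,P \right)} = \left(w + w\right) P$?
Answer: $494652$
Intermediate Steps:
$M{\left(w,P \right)} = 2 P w$ ($M{\left(w,P \right)} = 2 w P = 2 P w$)
$L{\left(y \right)} = \left(-471 + y\right) \left(-30 + y\right)$ ($L{\left(y \right)} = \left(y - 30\right) \left(y - 471\right) = \left(-30 + y\right) \left(-471 + y\right) = \left(-471 + y\right) \left(-30 + y\right)$)
$M{\left(-208,-442 \right)} + L{\left(-349 \right)} = 2 \left(-442\right) \left(-208\right) + \left(14130 + \left(-349\right)^{2} - -174849\right) = 183872 + \left(14130 + 121801 + 174849\right) = 183872 + 310780 = 494652$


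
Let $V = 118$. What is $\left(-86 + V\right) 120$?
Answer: $3840$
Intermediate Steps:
$\left(-86 + V\right) 120 = \left(-86 + 118\right) 120 = 32 \cdot 120 = 3840$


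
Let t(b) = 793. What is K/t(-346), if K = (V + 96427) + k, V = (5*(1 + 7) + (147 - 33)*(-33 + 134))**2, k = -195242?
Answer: 133396101/793 ≈ 1.6822e+5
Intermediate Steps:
V = 133494916 (V = (5*8 + 114*101)**2 = (40 + 11514)**2 = 11554**2 = 133494916)
K = 133396101 (K = (133494916 + 96427) - 195242 = 133591343 - 195242 = 133396101)
K/t(-346) = 133396101/793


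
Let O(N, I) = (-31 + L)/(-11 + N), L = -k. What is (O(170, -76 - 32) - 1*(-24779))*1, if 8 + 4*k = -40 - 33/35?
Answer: 551577913/22260 ≈ 24779.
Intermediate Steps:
k = -1713/140 (k = -2 + (-40 - 33/35)/4 = -2 + (1/4)*(-1433/35) = -2 - 1433/140 = -1713/140 ≈ -12.236)
L = 1713/140 (L = -1*(-1713/140) = 1713/140 ≈ 12.236)
O(N, I) = -2627/(140*(-11 + N)) (O(N, I) = (-31 + 1713/140)/(-11 + N) = -2627/(140*(-11 + N)))
(O(170, -76 - 32) - 1*(-24779))*1 = (-2627/(-1540 + 140*170) - 1*(-24779))*1 = (-2627/(-1540 + 23800) + 24779)*1 = (-2627/22260 + 24779)*1 = (551577913/22260)*1 = 551577913/22260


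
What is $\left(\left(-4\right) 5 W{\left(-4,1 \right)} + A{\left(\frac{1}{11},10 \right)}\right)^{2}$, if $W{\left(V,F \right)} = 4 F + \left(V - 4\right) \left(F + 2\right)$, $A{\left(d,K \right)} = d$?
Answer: $\frac{19368801}{121} \approx 1.6007 \cdot 10^{5}$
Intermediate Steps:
$W{\left(V,F \right)} = 4 F + \left(-4 + V\right) \left(2 + F\right)$
$\left(\left(-4\right) 5 W{\left(-4,1 \right)} + A{\left(\frac{1}{11},10 \right)}\right)^{2} = \left(\left(-4\right) 5 \left(-8 + 2 \left(-4\right) + 1 \left(-4\right)\right) + \frac{1}{11}\right)^{2} = \left(- 20 \left(-8 - 8 - 4\right) + \frac{1}{11}\right)^{2} = \left(\left(-20\right) \left(-20\right) + \frac{1}{11}\right)^{2} = \left(400 + \frac{1}{11}\right)^{2} = \left(\frac{4401}{11}\right)^{2} = \frac{19368801}{121}$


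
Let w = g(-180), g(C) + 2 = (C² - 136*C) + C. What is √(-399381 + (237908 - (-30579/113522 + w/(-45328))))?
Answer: 5*I*√2672200399921580700654/643215652 ≈ 401.83*I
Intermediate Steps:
g(C) = -2 + C² - 135*C (g(C) = -2 + ((C² - 136*C) + C) = -2 + (C² - 135*C) = -2 + C² - 135*C)
w = 56698 (w = -2 + (-180)² - 135*(-180) = -2 + 32400 + 24300 = 56698)
√(-399381 + (237908 - (-30579/113522 + w/(-45328)))) = √(-399381 + (237908 - (-30579/113522 + 56698/(-45328)))) = √(-399381 + (237908 - (-30579*1/113522 + 56698*(-1/45328)))) = √(-399381 + (237908 - (-30579/113522 - 28349/22664))) = √(-399381 + (237908 - 1*(-1955638817/1286431304))) = √(-399381 + (237908 + 1955638817/1286431304)) = √(-399381 + 306054254310849/1286431304) = √(-207721966311975/1286431304) = 5*I*√2672200399921580700654/643215652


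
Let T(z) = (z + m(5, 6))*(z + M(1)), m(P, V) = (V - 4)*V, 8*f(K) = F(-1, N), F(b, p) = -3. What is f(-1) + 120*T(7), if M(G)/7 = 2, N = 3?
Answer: 383037/8 ≈ 47880.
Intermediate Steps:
M(G) = 14 (M(G) = 7*2 = 14)
f(K) = -3/8 (f(K) = (1/8)*(-3) = -3/8)
m(P, V) = V*(-4 + V) (m(P, V) = (-4 + V)*V = V*(-4 + V))
T(z) = (12 + z)*(14 + z) (T(z) = (z + 6*(-4 + 6))*(z + 14) = (z + 6*2)*(14 + z) = (z + 12)*(14 + z) = (12 + z)*(14 + z))
f(-1) + 120*T(7) = -3/8 + 120*(168 + 7**2 + 26*7) = -3/8 + 120*(168 + 49 + 182) = -3/8 + 120*399 = -3/8 + 47880 = 383037/8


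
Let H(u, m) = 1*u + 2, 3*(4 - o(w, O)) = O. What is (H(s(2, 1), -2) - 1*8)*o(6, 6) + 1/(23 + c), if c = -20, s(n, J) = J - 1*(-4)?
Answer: -5/3 ≈ -1.6667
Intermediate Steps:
o(w, O) = 4 - O/3
s(n, J) = 4 + J (s(n, J) = J + 4 = 4 + J)
H(u, m) = 2 + u (H(u, m) = u + 2 = 2 + u)
(H(s(2, 1), -2) - 1*8)*o(6, 6) + 1/(23 + c) = ((2 + (4 + 1)) - 1*8)*(4 - 1/3*6) + 1/(23 - 20) = ((2 + 5) - 8)*(4 - 2) + 1/3 = (7 - 8)*2 + 1/3 = -1*2 + 1/3 = -2 + 1/3 = -5/3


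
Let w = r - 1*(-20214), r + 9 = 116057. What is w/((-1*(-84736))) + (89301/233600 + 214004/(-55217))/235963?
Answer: 202502487860010419/125929523938509200 ≈ 1.6081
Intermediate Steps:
r = 116048 (r = -9 + 116057 = 116048)
w = 136262 (w = 116048 - 1*(-20214) = 116048 + 20214 = 136262)
w/((-1*(-84736))) + (89301/233600 + 214004/(-55217))/235963 = 136262/((-1*(-84736))) + (89301/233600 + 214004/(-55217))/235963 = 136262/84736 + (89301*(1/233600) + 214004*(-1/55217))*(1/235963) = 136262*(1/84736) + (89301/233600 - 214004/55217)*(1/235963) = 68131/42368 - 45060401083/12898691200*1/235963 = 68131/42368 - 45060401083/3043613871625600 = 202502487860010419/125929523938509200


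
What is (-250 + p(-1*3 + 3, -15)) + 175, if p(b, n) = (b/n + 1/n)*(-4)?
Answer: -1121/15 ≈ -74.733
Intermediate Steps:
p(b, n) = -4/n - 4*b/n (p(b, n) = (b/n + 1/n)*(-4) = (1/n + b/n)*(-4) = -4/n - 4*b/n)
(-250 + p(-1*3 + 3, -15)) + 175 = (-250 + 4*(-1 - (-1*3 + 3))/(-15)) + 175 = (-250 + 4*(-1/15)*(-1 - (-3 + 3))) + 175 = (-250 + 4*(-1/15)*(-1 - 1*0)) + 175 = (-250 + 4*(-1/15)*(-1 + 0)) + 175 = (-250 + 4*(-1/15)*(-1)) + 175 = (-250 + 4/15) + 175 = -3746/15 + 175 = -1121/15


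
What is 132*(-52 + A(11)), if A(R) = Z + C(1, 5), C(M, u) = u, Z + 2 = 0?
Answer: -6468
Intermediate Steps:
Z = -2 (Z = -2 + 0 = -2)
A(R) = 3 (A(R) = -2 + 5 = 3)
132*(-52 + A(11)) = 132*(-52 + 3) = 132*(-49) = -6468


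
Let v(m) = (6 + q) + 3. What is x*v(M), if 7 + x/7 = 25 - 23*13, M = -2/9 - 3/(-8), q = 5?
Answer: -27538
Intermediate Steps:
M = 11/72 (M = -2*1/9 - 3*(-1/8) = -2/9 + 3/8 = 11/72 ≈ 0.15278)
v(m) = 14 (v(m) = (6 + 5) + 3 = 11 + 3 = 14)
x = -1967 (x = -49 + 7*(25 - 23*13) = -49 + 7*(25 - 299) = -49 + 7*(-274) = -49 - 1918 = -1967)
x*v(M) = -1967*14 = -27538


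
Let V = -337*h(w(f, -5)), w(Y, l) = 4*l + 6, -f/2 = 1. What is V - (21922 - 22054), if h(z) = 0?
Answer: 132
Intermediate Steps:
f = -2 (f = -2*1 = -2)
w(Y, l) = 6 + 4*l
V = 0 (V = -337*0 = 0)
V - (21922 - 22054) = 0 - (21922 - 22054) = 0 - 1*(-132) = 0 + 132 = 132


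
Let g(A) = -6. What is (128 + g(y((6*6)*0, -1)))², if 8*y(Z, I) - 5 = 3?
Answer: 14884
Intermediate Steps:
y(Z, I) = 1 (y(Z, I) = 5/8 + (⅛)*3 = 5/8 + 3/8 = 1)
(128 + g(y((6*6)*0, -1)))² = (128 - 6)² = 122² = 14884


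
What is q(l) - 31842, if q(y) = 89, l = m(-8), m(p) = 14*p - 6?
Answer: -31753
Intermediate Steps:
m(p) = -6 + 14*p
l = -118 (l = -6 + 14*(-8) = -6 - 112 = -118)
q(l) - 31842 = 89 - 31842 = -31753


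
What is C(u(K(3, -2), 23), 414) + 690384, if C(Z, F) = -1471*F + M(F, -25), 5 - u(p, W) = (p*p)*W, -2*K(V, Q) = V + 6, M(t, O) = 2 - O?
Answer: 81417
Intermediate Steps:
K(V, Q) = -3 - V/2 (K(V, Q) = -(V + 6)/2 = -(6 + V)/2 = -3 - V/2)
u(p, W) = 5 - W*p² (u(p, W) = 5 - p*p*W = 5 - p²*W = 5 - W*p²)
C(Z, F) = 27 - 1471*F (C(Z, F) = -1471*F + (2 - 1*(-25)) = -1471*F + (2 + 25) = -1471*F + 27 = 27 - 1471*F)
C(u(K(3, -2), 23), 414) + 690384 = (27 - 1471*414) + 690384 = (27 - 608994) + 690384 = -608967 + 690384 = 81417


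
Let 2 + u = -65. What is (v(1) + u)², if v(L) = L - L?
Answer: 4489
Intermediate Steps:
u = -67 (u = -2 - 65 = -67)
v(L) = 0
(v(1) + u)² = (0 - 67)² = (-67)² = 4489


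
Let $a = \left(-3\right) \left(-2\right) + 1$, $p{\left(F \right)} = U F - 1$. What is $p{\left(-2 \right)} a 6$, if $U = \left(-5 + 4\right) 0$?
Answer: $-42$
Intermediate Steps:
$U = 0$ ($U = \left(-1\right) 0 = 0$)
$p{\left(F \right)} = -1$ ($p{\left(F \right)} = 0 F - 1 = 0 - 1 = -1$)
$a = 7$ ($a = 6 + 1 = 7$)
$p{\left(-2 \right)} a 6 = \left(-1\right) 7 \cdot 6 = \left(-7\right) 6 = -42$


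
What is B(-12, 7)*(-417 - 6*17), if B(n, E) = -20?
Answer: 10380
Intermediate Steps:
B(-12, 7)*(-417 - 6*17) = -20*(-417 - 6*17) = -20*(-417 - 102) = -20*(-519) = 10380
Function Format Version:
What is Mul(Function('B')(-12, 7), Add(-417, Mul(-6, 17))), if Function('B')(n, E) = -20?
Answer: 10380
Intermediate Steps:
Mul(Function('B')(-12, 7), Add(-417, Mul(-6, 17))) = Mul(-20, Add(-417, Mul(-6, 17))) = Mul(-20, Add(-417, -102)) = Mul(-20, -519) = 10380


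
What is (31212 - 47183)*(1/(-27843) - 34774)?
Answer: 15463321565993/27843 ≈ 5.5538e+8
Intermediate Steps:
(31212 - 47183)*(1/(-27843) - 34774) = -15971*(-1/27843 - 34774) = -15971*(-968212483/27843) = 15463321565993/27843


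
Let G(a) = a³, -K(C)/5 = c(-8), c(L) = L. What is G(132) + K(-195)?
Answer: 2300008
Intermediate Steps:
K(C) = 40 (K(C) = -5*(-8) = 40)
G(132) + K(-195) = 132³ + 40 = 2299968 + 40 = 2300008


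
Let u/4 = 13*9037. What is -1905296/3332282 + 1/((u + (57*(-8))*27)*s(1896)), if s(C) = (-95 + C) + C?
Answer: -1611681848195331/2818763288234524 ≈ -0.57177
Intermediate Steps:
s(C) = -95 + 2*C
u = 469924 (u = 4*(13*9037) = 4*117481 = 469924)
-1905296/3332282 + 1/((u + (57*(-8))*27)*s(1896)) = -1905296/3332282 + 1/((469924 + (57*(-8))*27)*(-95 + 2*1896)) = -1905296*1/3332282 + 1/((469924 - 456*27)*(-95 + 3792)) = -952648/1666141 + 1/((469924 - 12312)*3697) = -952648/1666141 + (1/3697)/457612 = -952648/1666141 + (1/457612)*(1/3697) = -952648/1666141 + 1/1691791564 = -1611681848195331/2818763288234524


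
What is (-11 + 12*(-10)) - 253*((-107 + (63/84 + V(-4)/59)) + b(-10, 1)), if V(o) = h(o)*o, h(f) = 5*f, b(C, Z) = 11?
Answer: 5575311/236 ≈ 23624.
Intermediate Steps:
V(o) = 5*o² (V(o) = (5*o)*o = 5*o²)
(-11 + 12*(-10)) - 253*((-107 + (63/84 + V(-4)/59)) + b(-10, 1)) = (-11 + 12*(-10)) - 253*((-107 + (63/84 + (5*(-4)²)/59)) + 11) = (-11 - 120) - 253*((-107 + (63*(1/84) + (5*16)*(1/59))) + 11) = -131 - 253*((-107 + (¾ + 80*(1/59))) + 11) = -131 - 253*((-107 + (¾ + 80/59)) + 11) = -131 - 253*((-107 + 497/236) + 11) = -131 - 253*(-24755/236 + 11) = -131 - 253*(-22159/236) = -131 + 5606227/236 = 5575311/236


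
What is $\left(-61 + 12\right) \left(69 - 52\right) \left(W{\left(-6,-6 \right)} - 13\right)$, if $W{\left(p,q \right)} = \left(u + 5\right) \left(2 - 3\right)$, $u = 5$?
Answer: $19159$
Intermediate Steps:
$W{\left(p,q \right)} = -10$ ($W{\left(p,q \right)} = \left(5 + 5\right) \left(2 - 3\right) = 10 \left(-1\right) = -10$)
$\left(-61 + 12\right) \left(69 - 52\right) \left(W{\left(-6,-6 \right)} - 13\right) = \left(-61 + 12\right) \left(69 - 52\right) \left(-10 - 13\right) = \left(-49\right) 17 \left(-23\right) = \left(-833\right) \left(-23\right) = 19159$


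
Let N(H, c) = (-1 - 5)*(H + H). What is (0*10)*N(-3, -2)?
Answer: 0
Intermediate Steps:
N(H, c) = -12*H
(0*10)*N(-3, -2) = (0*10)*(-12*(-3)) = 0*36 = 0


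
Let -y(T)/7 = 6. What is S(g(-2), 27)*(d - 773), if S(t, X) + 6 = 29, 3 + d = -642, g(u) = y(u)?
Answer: -32614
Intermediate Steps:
y(T) = -42 (y(T) = -7*6 = -42)
g(u) = -42
d = -645 (d = -3 - 642 = -645)
S(t, X) = 23 (S(t, X) = -6 + 29 = 23)
S(g(-2), 27)*(d - 773) = 23*(-645 - 773) = 23*(-1418) = -32614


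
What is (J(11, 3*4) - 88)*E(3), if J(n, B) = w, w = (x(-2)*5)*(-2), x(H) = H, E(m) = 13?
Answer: -884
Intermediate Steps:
w = 20 (w = -2*5*(-2) = -10*(-2) = 20)
J(n, B) = 20
(J(11, 3*4) - 88)*E(3) = (20 - 88)*13 = -68*13 = -884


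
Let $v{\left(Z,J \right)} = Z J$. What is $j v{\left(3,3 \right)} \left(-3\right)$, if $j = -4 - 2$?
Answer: $162$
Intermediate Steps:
$v{\left(Z,J \right)} = J Z$
$j = -6$ ($j = -4 - 2 = -6$)
$j v{\left(3,3 \right)} \left(-3\right) = - 6 \cdot 3 \cdot 3 \left(-3\right) = \left(-6\right) 9 \left(-3\right) = \left(-54\right) \left(-3\right) = 162$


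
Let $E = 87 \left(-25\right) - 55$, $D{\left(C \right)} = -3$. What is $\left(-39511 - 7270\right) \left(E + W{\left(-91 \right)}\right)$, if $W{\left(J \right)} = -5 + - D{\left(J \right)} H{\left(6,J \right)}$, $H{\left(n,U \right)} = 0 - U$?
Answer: $91784322$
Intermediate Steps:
$H{\left(n,U \right)} = - U$
$E = -2230$ ($E = -2175 - 55 = -2230$)
$W{\left(J \right)} = -5 - 3 J$ ($W{\left(J \right)} = -5 + \left(-1\right) \left(-3\right) \left(- J\right) = -5 + 3 \left(- J\right) = -5 - 3 J$)
$\left(-39511 - 7270\right) \left(E + W{\left(-91 \right)}\right) = \left(-39511 - 7270\right) \left(-2230 - -268\right) = - 46781 \left(-2230 + \left(-5 + 273\right)\right) = - 46781 \left(-2230 + 268\right) = \left(-46781\right) \left(-1962\right) = 91784322$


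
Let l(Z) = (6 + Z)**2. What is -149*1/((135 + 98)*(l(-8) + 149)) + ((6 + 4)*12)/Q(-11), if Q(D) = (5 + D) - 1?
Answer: -4278923/249543 ≈ -17.147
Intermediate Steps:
Q(D) = 4 + D
-149*1/((135 + 98)*(l(-8) + 149)) + ((6 + 4)*12)/Q(-11) = -149*1/((135 + 98)*((6 - 8)**2 + 149)) + ((6 + 4)*12)/(4 - 11) = -149*1/(233*((-2)**2 + 149)) + (10*12)/(-7) = -149*1/(233*(4 + 149)) + 120*(-1/7) = -149/(233*153) - 120/7 = -149/35649 - 120/7 = -4278923/249543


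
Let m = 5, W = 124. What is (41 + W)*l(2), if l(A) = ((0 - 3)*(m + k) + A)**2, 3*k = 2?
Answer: 37125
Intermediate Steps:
k = 2/3 (k = (1/3)*2 = 2/3 ≈ 0.66667)
l(A) = (-17 + A)**2 (l(A) = ((0 - 3)*(5 + 2/3) + A)**2 = (-3*17/3 + A)**2 = (-17 + A)**2)
(41 + W)*l(2) = (41 + 124)*(-17 + 2)**2 = 165*(-15)**2 = 165*225 = 37125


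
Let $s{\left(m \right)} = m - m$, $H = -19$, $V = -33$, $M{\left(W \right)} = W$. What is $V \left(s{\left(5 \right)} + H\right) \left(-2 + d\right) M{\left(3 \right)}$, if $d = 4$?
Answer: $3762$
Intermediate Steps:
$s{\left(m \right)} = 0$
$V \left(s{\left(5 \right)} + H\right) \left(-2 + d\right) M{\left(3 \right)} = - 33 \left(0 - 19\right) \left(-2 + 4\right) 3 = - 33 \left(\left(-19\right) 2\right) 3 = \left(-33\right) \left(-38\right) 3 = 1254 \cdot 3 = 3762$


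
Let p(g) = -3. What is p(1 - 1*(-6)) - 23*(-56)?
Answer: 1285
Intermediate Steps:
p(1 - 1*(-6)) - 23*(-56) = -3 - 23*(-56) = -3 + 1288 = 1285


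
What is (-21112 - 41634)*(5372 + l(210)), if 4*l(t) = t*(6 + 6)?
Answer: -376601492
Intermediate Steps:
l(t) = 3*t (l(t) = (t*(6 + 6))/4 = (t*12)/4 = (12*t)/4 = 3*t)
(-21112 - 41634)*(5372 + l(210)) = (-21112 - 41634)*(5372 + 3*210) = -62746*(5372 + 630) = -62746*6002 = -376601492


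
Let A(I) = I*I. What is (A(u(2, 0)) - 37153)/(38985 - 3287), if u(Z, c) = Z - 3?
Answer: -18576/17849 ≈ -1.0407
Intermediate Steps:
u(Z, c) = -3 + Z
A(I) = I**2
(A(u(2, 0)) - 37153)/(38985 - 3287) = ((-3 + 2)**2 - 37153)/(38985 - 3287) = ((-1)**2 - 37153)/35698 = (1 - 37153)*(1/35698) = -37152*1/35698 = -18576/17849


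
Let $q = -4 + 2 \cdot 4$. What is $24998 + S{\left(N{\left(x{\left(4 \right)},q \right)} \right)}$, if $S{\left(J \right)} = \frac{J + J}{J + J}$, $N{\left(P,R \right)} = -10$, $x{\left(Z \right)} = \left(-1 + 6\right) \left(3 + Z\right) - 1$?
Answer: $24999$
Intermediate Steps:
$x{\left(Z \right)} = 14 + 5 Z$ ($x{\left(Z \right)} = 5 \left(3 + Z\right) - 1 = \left(15 + 5 Z\right) - 1 = 14 + 5 Z$)
$q = 4$ ($q = -4 + 8 = 4$)
$S{\left(J \right)} = 1$ ($S{\left(J \right)} = \frac{2 J}{2 J} = 2 J \frac{1}{2 J} = 1$)
$24998 + S{\left(N{\left(x{\left(4 \right)},q \right)} \right)} = 24998 + 1 = 24999$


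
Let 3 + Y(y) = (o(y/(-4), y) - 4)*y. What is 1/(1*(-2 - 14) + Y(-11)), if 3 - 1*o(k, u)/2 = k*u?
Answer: -2/1413 ≈ -0.0014154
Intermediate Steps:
o(k, u) = 6 - 2*k*u
Y(y) = -3 + y*(2 + y**2/2) (Y(y) = -3 + ((6 - 2*y/(-4)*y) - 4)*y = -3 + ((6 - 2*y*(-1/4)*y) - 4)*y = -3 + ((6 - 2*(-y/4)*y) - 4)*y = -3 + ((6 + y**2/2) - 4)*y = -3 + (2 + y**2/2)*y = -3 + y*(2 + y**2/2))
1/(1*(-2 - 14) + Y(-11)) = 1/(1*(-2 - 14) + (-3 + (1/2)*(-11)**3 + 2*(-11))) = 1/(1*(-16) + (-3 + (1/2)*(-1331) - 22)) = 1/(-16 + (-3 - 1331/2 - 22)) = 1/(-16 - 1381/2) = 1/(-1413/2) = -2/1413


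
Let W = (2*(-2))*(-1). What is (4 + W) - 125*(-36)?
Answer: 4508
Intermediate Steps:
W = 4 (W = -4*(-1) = 4)
(4 + W) - 125*(-36) = (4 + 4) - 125*(-36) = 8 + 4500 = 4508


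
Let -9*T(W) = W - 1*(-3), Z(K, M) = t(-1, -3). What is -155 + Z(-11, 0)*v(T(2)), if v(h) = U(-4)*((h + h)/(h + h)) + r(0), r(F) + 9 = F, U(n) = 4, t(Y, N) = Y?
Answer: -150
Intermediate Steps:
r(F) = -9 + F
Z(K, M) = -1
T(W) = -⅓ - W/9 (T(W) = -(W - 1*(-3))/9 = -(W + 3)/9 = -(3 + W)/9 = -⅓ - W/9)
v(h) = -5 (v(h) = 4*((h + h)/(h + h)) + (-9 + 0) = 4*((2*h)/((2*h))) - 9 = 4*((2*h)*(1/(2*h))) - 9 = 4*1 - 9 = 4 - 9 = -5)
-155 + Z(-11, 0)*v(T(2)) = -155 - 1*(-5) = -155 + 5 = -150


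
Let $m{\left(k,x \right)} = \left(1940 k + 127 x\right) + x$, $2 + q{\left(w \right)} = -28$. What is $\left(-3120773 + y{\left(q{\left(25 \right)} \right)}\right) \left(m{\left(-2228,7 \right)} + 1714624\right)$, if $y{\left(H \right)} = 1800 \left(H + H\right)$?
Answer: $8416765456400$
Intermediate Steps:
$q{\left(w \right)} = -30$ ($q{\left(w \right)} = -2 - 28 = -30$)
$y{\left(H \right)} = 3600 H$ ($y{\left(H \right)} = 1800 \cdot 2 H = 3600 H$)
$m{\left(k,x \right)} = 128 x + 1940 k$ ($m{\left(k,x \right)} = \left(127 x + 1940 k\right) + x = 128 x + 1940 k$)
$\left(-3120773 + y{\left(q{\left(25 \right)} \right)}\right) \left(m{\left(-2228,7 \right)} + 1714624\right) = \left(-3120773 + 3600 \left(-30\right)\right) \left(\left(128 \cdot 7 + 1940 \left(-2228\right)\right) + 1714624\right) = \left(-3120773 - 108000\right) \left(\left(896 - 4322320\right) + 1714624\right) = - 3228773 \left(-4321424 + 1714624\right) = \left(-3228773\right) \left(-2606800\right) = 8416765456400$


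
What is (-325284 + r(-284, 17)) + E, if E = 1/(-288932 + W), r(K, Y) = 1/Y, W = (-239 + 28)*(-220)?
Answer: -1341049405441/4122704 ≈ -3.2528e+5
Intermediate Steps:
W = 46420 (W = -211*(-220) = 46420)
E = -1/242512 (E = 1/(-288932 + 46420) = 1/(-242512) = -1/242512 ≈ -4.1235e-6)
(-325284 + r(-284, 17)) + E = (-325284 + 1/17) - 1/242512 = -5529827/17 - 1/242512 = -1341049405441/4122704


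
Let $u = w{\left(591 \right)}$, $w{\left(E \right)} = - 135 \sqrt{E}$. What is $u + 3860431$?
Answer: $3860431 - 135 \sqrt{591} \approx 3.8571 \cdot 10^{6}$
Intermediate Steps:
$u = - 135 \sqrt{591} \approx -3281.9$
$u + 3860431 = - 135 \sqrt{591} + 3860431 = 3860431 - 135 \sqrt{591}$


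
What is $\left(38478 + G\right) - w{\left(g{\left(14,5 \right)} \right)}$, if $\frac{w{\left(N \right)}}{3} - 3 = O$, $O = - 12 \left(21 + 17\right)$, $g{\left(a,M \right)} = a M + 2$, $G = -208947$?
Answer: $-169110$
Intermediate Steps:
$g{\left(a,M \right)} = 2 + M a$ ($g{\left(a,M \right)} = M a + 2 = 2 + M a$)
$O = -456$ ($O = \left(-12\right) 38 = -456$)
$w{\left(N \right)} = -1359$ ($w{\left(N \right)} = 9 + 3 \left(-456\right) = 9 - 1368 = -1359$)
$\left(38478 + G\right) - w{\left(g{\left(14,5 \right)} \right)} = \left(38478 - 208947\right) - -1359 = -170469 + 1359 = -169110$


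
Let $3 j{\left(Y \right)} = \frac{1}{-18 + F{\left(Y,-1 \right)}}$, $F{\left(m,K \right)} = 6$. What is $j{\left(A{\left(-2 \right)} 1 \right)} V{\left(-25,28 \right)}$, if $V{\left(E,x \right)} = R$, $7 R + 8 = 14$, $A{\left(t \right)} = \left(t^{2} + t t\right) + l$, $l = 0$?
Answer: $- \frac{1}{42} \approx -0.02381$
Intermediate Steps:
$A{\left(t \right)} = 2 t^{2}$ ($A{\left(t \right)} = \left(t^{2} + t t\right) + 0 = \left(t^{2} + t^{2}\right) + 0 = 2 t^{2} + 0 = 2 t^{2}$)
$R = \frac{6}{7}$ ($R = - \frac{8}{7} + \frac{1}{7} \cdot 14 = - \frac{8}{7} + 2 = \frac{6}{7} \approx 0.85714$)
$V{\left(E,x \right)} = \frac{6}{7}$
$j{\left(Y \right)} = - \frac{1}{36}$ ($j{\left(Y \right)} = \frac{1}{3 \left(-18 + 6\right)} = \frac{1}{3 \left(-12\right)} = \frac{1}{3} \left(- \frac{1}{12}\right) = - \frac{1}{36}$)
$j{\left(A{\left(-2 \right)} 1 \right)} V{\left(-25,28 \right)} = \left(- \frac{1}{36}\right) \frac{6}{7} = - \frac{1}{42}$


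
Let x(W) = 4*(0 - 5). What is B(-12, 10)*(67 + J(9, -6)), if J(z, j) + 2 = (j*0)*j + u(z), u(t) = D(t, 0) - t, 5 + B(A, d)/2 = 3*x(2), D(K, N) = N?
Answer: -7280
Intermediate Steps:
x(W) = -20 (x(W) = 4*(-5) = -20)
B(A, d) = -130 (B(A, d) = -10 + 2*(3*(-20)) = -10 + 2*(-60) = -10 - 120 = -130)
u(t) = -t (u(t) = 0 - t = -t)
J(z, j) = -2 - z (J(z, j) = -2 + ((j*0)*j - z) = -2 + (0*j - z) = -2 + (0 - z) = -2 - z)
B(-12, 10)*(67 + J(9, -6)) = -130*(67 + (-2 - 1*9)) = -130*(67 + (-2 - 9)) = -130*(67 - 11) = -130*56 = -7280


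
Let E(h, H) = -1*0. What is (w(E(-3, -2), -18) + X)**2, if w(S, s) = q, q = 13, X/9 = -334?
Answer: 8958049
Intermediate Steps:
X = -3006 (X = 9*(-334) = -3006)
E(h, H) = 0
w(S, s) = 13
(w(E(-3, -2), -18) + X)**2 = (13 - 3006)**2 = (-2993)**2 = 8958049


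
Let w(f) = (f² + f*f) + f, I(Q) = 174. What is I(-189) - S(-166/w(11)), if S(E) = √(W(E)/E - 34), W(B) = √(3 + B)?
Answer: 174 - √(-936904 - 166*√150029)/166 ≈ 174.0 - 6.0277*I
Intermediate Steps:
w(f) = f + 2*f² (w(f) = (f² + f²) + f = 2*f² + f = f + 2*f²)
S(E) = √(-34 + √(3 + E)/E) (S(E) = √(√(3 + E)/E - 34) = √(-34 + √(3 + E)/E))
I(-189) - S(-166/w(11)) = 174 - √(-34 + √(3 - 166*1/(11*(1 + 2*11)))/((-166*1/(11*(1 + 2*11))))) = 174 - √(-34 + √(3 - 166*1/(11*(1 + 22)))/((-166*1/(11*(1 + 22))))) = 174 - √(-34 + √(3 - 166/(11*23))/((-166/(11*23)))) = 174 - √(-34 + √(3 - 166/253)/((-166/253))) = 174 - √(-34 + √(3 - 166*1/253)/((-166*1/253))) = 174 - √(-34 + √(3 - 166/253)/(-166/253)) = 174 - √(-34 - √150029/166)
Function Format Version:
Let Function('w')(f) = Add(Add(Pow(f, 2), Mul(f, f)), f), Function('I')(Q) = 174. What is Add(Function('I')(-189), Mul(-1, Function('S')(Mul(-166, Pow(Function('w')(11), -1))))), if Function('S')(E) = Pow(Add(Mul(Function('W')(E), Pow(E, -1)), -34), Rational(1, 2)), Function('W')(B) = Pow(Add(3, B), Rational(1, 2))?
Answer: Add(174, Mul(Rational(-1, 166), Pow(Add(-936904, Mul(-166, Pow(150029, Rational(1, 2)))), Rational(1, 2)))) ≈ Add(174.00, Mul(-6.0277, I))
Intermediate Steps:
Function('w')(f) = Add(f, Mul(2, Pow(f, 2))) (Function('w')(f) = Add(Add(Pow(f, 2), Pow(f, 2)), f) = Add(Mul(2, Pow(f, 2)), f) = Add(f, Mul(2, Pow(f, 2))))
Function('S')(E) = Pow(Add(-34, Mul(Pow(E, -1), Pow(Add(3, E), Rational(1, 2)))), Rational(1, 2)) (Function('S')(E) = Pow(Add(Mul(Pow(Add(3, E), Rational(1, 2)), Pow(E, -1)), -34), Rational(1, 2)) = Pow(Add(Mul(Pow(E, -1), Pow(Add(3, E), Rational(1, 2))), -34), Rational(1, 2)) = Pow(Add(-34, Mul(Pow(E, -1), Pow(Add(3, E), Rational(1, 2)))), Rational(1, 2)))
Add(Function('I')(-189), Mul(-1, Function('S')(Mul(-166, Pow(Function('w')(11), -1))))) = Add(174, Mul(-1, Pow(Add(-34, Mul(Pow(Mul(-166, Pow(Mul(11, Add(1, Mul(2, 11))), -1)), -1), Pow(Add(3, Mul(-166, Pow(Mul(11, Add(1, Mul(2, 11))), -1))), Rational(1, 2)))), Rational(1, 2)))) = Add(174, Mul(-1, Pow(Add(-34, Mul(Pow(Mul(-166, Pow(Mul(11, Add(1, 22)), -1)), -1), Pow(Add(3, Mul(-166, Pow(Mul(11, Add(1, 22)), -1))), Rational(1, 2)))), Rational(1, 2)))) = Add(174, Mul(-1, Pow(Add(-34, Mul(Pow(Mul(-166, Pow(Mul(11, 23), -1)), -1), Pow(Add(3, Mul(-166, Pow(Mul(11, 23), -1))), Rational(1, 2)))), Rational(1, 2)))) = Add(174, Mul(-1, Pow(Add(-34, Mul(Pow(Mul(-166, Pow(253, -1)), -1), Pow(Add(3, Mul(-166, Pow(253, -1))), Rational(1, 2)))), Rational(1, 2)))) = Add(174, Mul(-1, Pow(Add(-34, Mul(Pow(Mul(-166, Rational(1, 253)), -1), Pow(Add(3, Mul(-166, Rational(1, 253))), Rational(1, 2)))), Rational(1, 2)))) = Add(174, Mul(-1, Pow(Add(-34, Mul(Pow(Rational(-166, 253), -1), Pow(Add(3, Rational(-166, 253)), Rational(1, 2)))), Rational(1, 2)))) = Add(174, Mul(-1, Pow(Add(-34, Mul(Rational(-253, 166), Pow(Rational(593, 253), Rational(1, 2)))), Rational(1, 2)))) = Add(174, Mul(-1, Pow(Add(-34, Mul(Rational(-253, 166), Mul(Rational(1, 253), Pow(150029, Rational(1, 2))))), Rational(1, 2)))) = Add(174, Mul(-1, Pow(Add(-34, Mul(Rational(-1, 166), Pow(150029, Rational(1, 2)))), Rational(1, 2))))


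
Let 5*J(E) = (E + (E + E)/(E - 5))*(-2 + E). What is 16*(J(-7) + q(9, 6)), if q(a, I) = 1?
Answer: 184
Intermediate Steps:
J(E) = (-2 + E)*(E + 2*E/(-5 + E))/5 (J(E) = ((E + (E + E)/(E - 5))*(-2 + E))/5 = ((E + (2*E)/(-5 + E))*(-2 + E))/5 = ((E + 2*E/(-5 + E))*(-2 + E))/5 = ((-2 + E)*(E + 2*E/(-5 + E)))/5 = (-2 + E)*(E + 2*E/(-5 + E))/5)
16*(J(-7) + q(9, 6)) = 16*((⅕)*(-7)*(6 + (-7)² - 5*(-7))/(-5 - 7) + 1) = 16*((⅕)*(-7)*(6 + 49 + 35)/(-12) + 1) = 16*((⅕)*(-7)*(-1/12)*90 + 1) = 16*(21/2 + 1) = 16*(23/2) = 184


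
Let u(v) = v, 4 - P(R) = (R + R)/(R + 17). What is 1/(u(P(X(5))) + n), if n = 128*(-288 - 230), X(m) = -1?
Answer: -8/530399 ≈ -1.5083e-5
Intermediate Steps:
P(R) = 4 - 2*R/(17 + R) (P(R) = 4 - (R + R)/(R + 17) = 4 - 2*R/(17 + R))
n = -66304 (n = 128*(-518) = -66304)
1/(u(P(X(5))) + n) = 1/(2*(34 - 1)/(17 - 1) - 66304) = 1/(2*33/16 - 66304) = 1/(2*(1/16)*33 - 66304) = 1/(33/8 - 66304) = 1/(-530399/8) = -8/530399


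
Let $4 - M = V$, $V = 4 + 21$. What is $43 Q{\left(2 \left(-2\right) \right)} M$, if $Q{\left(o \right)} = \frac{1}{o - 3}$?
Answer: $129$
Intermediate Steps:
$V = 25$
$M = -21$ ($M = 4 - 25 = -21$)
$Q{\left(o \right)} = \frac{1}{-3 + o}$
$43 Q{\left(2 \left(-2\right) \right)} M = \frac{43}{-3 + 2 \left(-2\right)} \left(-21\right) = \frac{43}{-3 - 4} \left(-21\right) = \frac{43}{-7} \left(-21\right) = 43 \left(- \frac{1}{7}\right) \left(-21\right) = \left(- \frac{43}{7}\right) \left(-21\right) = 129$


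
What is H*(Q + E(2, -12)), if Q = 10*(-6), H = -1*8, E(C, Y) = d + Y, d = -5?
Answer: 616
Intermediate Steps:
E(C, Y) = -5 + Y
H = -8
Q = -60
H*(Q + E(2, -12)) = -8*(-60 + (-5 - 12)) = -8*(-60 - 17) = -8*(-77) = 616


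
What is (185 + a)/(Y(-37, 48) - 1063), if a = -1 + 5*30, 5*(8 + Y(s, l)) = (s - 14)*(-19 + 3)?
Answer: -1670/4539 ≈ -0.36792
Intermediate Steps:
Y(s, l) = 184/5 - 16*s/5 (Y(s, l) = -8 + ((s - 14)*(-19 + 3))/5 = -8 + ((-14 + s)*(-16))/5 = -8 + (224 - 16*s)/5 = -8 + (224/5 - 16*s/5) = 184/5 - 16*s/5)
a = 149 (a = -1 + 150 = 149)
(185 + a)/(Y(-37, 48) - 1063) = (185 + 149)/((184/5 - 16/5*(-37)) - 1063) = 334/((184/5 + 592/5) - 1063) = 334/(776/5 - 1063) = 334/(-4539/5) = 334*(-5/4539) = -1670/4539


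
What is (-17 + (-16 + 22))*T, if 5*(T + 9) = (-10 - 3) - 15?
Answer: 803/5 ≈ 160.60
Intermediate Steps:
T = -73/5 (T = -9 + ((-10 - 3) - 15)/5 = -9 + (-13 - 15)/5 = -9 + (1/5)*(-28) = -9 - 28/5 = -73/5 ≈ -14.600)
(-17 + (-16 + 22))*T = (-17 + (-16 + 22))*(-73/5) = (-17 + 6)*(-73/5) = -11*(-73/5) = 803/5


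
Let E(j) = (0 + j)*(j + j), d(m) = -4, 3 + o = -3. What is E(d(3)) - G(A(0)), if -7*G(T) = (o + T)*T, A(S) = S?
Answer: 32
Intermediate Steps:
o = -6 (o = -3 - 3 = -6)
G(T) = -T*(-6 + T)/7 (G(T) = -(-6 + T)*T/7 = -T*(-6 + T)/7)
E(j) = 2*j**2 (E(j) = j*(2*j) = 2*j**2)
E(d(3)) - G(A(0)) = 2*(-4)**2 - 0*(6 - 1*0)/7 = 2*16 - 0*(6 + 0)/7 = 32 - 0*6/7 = 32 - 1*0 = 32 + 0 = 32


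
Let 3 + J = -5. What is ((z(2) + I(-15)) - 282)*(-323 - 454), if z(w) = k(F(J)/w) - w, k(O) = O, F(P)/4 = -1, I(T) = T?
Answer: 233877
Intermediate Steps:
J = -8 (J = -3 - 5 = -8)
F(P) = -4 (F(P) = 4*(-1) = -4)
z(w) = -w - 4/w (z(w) = -4/w - w = -w - 4/w)
((z(2) + I(-15)) - 282)*(-323 - 454) = (((-1*2 - 4/2) - 15) - 282)*(-323 - 454) = (((-2 - 4*½) - 15) - 282)*(-777) = (((-2 - 2) - 15) - 282)*(-777) = ((-4 - 15) - 282)*(-777) = (-19 - 282)*(-777) = -301*(-777) = 233877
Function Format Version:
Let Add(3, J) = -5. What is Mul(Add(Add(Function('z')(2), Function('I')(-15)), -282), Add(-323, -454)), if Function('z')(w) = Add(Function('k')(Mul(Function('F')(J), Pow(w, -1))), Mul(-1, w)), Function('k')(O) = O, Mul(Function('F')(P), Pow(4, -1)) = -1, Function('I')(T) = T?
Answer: 233877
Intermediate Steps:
J = -8 (J = Add(-3, -5) = -8)
Function('F')(P) = -4 (Function('F')(P) = Mul(4, -1) = -4)
Function('z')(w) = Add(Mul(-1, w), Mul(-4, Pow(w, -1))) (Function('z')(w) = Add(Mul(-4, Pow(w, -1)), Mul(-1, w)) = Add(Mul(-1, w), Mul(-4, Pow(w, -1))))
Mul(Add(Add(Function('z')(2), Function('I')(-15)), -282), Add(-323, -454)) = Mul(Add(Add(Add(Mul(-1, 2), Mul(-4, Pow(2, -1))), -15), -282), Add(-323, -454)) = Mul(Add(Add(Add(-2, Mul(-4, Rational(1, 2))), -15), -282), -777) = Mul(Add(Add(Add(-2, -2), -15), -282), -777) = Mul(Add(Add(-4, -15), -282), -777) = Mul(Add(-19, -282), -777) = Mul(-301, -777) = 233877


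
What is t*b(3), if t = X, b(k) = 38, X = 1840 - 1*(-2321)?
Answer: 158118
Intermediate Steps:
X = 4161 (X = 1840 + 2321 = 4161)
t = 4161
t*b(3) = 4161*38 = 158118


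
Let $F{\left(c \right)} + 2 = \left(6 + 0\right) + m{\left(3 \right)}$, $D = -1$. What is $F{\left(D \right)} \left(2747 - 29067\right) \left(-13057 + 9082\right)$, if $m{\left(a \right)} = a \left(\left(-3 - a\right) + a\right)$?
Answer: $-523110000$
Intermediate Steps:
$m{\left(a \right)} = - 3 a$ ($m{\left(a \right)} = a \left(-3\right) = - 3 a$)
$F{\left(c \right)} = -5$ ($F{\left(c \right)} = -2 + \left(\left(6 + 0\right) - 9\right) = -2 + \left(6 - 9\right) = -2 - 3 = -5$)
$F{\left(D \right)} \left(2747 - 29067\right) \left(-13057 + 9082\right) = - 5 \left(2747 - 29067\right) \left(-13057 + 9082\right) = - 5 \left(\left(-26320\right) \left(-3975\right)\right) = \left(-5\right) 104622000 = -523110000$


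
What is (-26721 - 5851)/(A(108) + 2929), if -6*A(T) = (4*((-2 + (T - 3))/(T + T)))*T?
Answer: -24429/2171 ≈ -11.252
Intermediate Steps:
A(T) = 5/3 - T/3 (A(T) = -4*((-2 + (T - 3))/(T + T))*T/6 = -4*((-2 + (-3 + T))/((2*T)))*T/6 = -4*((-5 + T)*(1/(2*T)))*T/6 = -4*((-5 + T)/(2*T))*T/6 = -2*(-5 + T)/T*T/6 = -(-10 + 2*T)/6 = 5/3 - T/3)
(-26721 - 5851)/(A(108) + 2929) = (-26721 - 5851)/((5/3 - ⅓*108) + 2929) = -32572/((5/3 - 36) + 2929) = -32572/(-103/3 + 2929) = -32572/8684/3 = -32572*3/8684 = -24429/2171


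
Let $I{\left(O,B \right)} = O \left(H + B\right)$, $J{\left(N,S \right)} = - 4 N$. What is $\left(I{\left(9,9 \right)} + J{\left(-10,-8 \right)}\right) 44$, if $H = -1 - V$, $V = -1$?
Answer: $5324$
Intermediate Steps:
$H = 0$ ($H = -1 - -1 = -1 + 1 = 0$)
$I{\left(O,B \right)} = B O$ ($I{\left(O,B \right)} = O \left(0 + B\right) = O B = B O$)
$\left(I{\left(9,9 \right)} + J{\left(-10,-8 \right)}\right) 44 = \left(9 \cdot 9 - -40\right) 44 = \left(81 + 40\right) 44 = 121 \cdot 44 = 5324$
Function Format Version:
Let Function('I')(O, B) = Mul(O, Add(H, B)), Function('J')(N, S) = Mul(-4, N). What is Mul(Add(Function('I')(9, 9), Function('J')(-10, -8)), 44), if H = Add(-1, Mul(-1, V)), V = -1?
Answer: 5324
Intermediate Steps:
H = 0 (H = Add(-1, Mul(-1, -1)) = Add(-1, 1) = 0)
Function('I')(O, B) = Mul(B, O) (Function('I')(O, B) = Mul(O, Add(0, B)) = Mul(O, B) = Mul(B, O))
Mul(Add(Function('I')(9, 9), Function('J')(-10, -8)), 44) = Mul(Add(Mul(9, 9), Mul(-4, -10)), 44) = Mul(Add(81, 40), 44) = Mul(121, 44) = 5324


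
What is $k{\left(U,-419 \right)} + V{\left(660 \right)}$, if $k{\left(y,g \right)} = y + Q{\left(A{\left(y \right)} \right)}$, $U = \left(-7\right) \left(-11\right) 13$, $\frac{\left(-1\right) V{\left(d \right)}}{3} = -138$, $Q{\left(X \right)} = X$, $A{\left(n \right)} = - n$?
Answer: $414$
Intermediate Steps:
$V{\left(d \right)} = 414$ ($V{\left(d \right)} = \left(-3\right) \left(-138\right) = 414$)
$U = 1001$ ($U = 77 \cdot 13 = 1001$)
$k{\left(y,g \right)} = 0$ ($k{\left(y,g \right)} = y - y = 0$)
$k{\left(U,-419 \right)} + V{\left(660 \right)} = 0 + 414 = 414$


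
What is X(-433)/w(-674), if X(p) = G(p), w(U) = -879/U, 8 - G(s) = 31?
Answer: -15502/879 ≈ -17.636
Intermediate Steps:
G(s) = -23 (G(s) = 8 - 1*31 = 8 - 31 = -23)
X(p) = -23
X(-433)/w(-674) = -23/((-879/(-674))) = -23/((-879*(-1/674))) = -23/879/674 = -23*674/879 = -15502/879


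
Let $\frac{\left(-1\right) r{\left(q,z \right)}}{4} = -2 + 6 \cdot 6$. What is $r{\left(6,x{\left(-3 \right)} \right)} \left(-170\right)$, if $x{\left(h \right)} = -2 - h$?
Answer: $23120$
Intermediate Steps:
$r{\left(q,z \right)} = -136$ ($r{\left(q,z \right)} = - 4 \left(-2 + 6 \cdot 6\right) = - 4 \left(-2 + 36\right) = \left(-4\right) 34 = -136$)
$r{\left(6,x{\left(-3 \right)} \right)} \left(-170\right) = \left(-136\right) \left(-170\right) = 23120$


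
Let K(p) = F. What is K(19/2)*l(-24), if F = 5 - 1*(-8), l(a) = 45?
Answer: 585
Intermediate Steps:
F = 13 (F = 5 + 8 = 13)
K(p) = 13
K(19/2)*l(-24) = 13*45 = 585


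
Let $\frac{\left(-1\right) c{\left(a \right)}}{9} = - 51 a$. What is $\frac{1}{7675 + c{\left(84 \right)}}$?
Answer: $\frac{1}{46231} \approx 2.1631 \cdot 10^{-5}$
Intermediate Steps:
$c{\left(a \right)} = 459 a$ ($c{\left(a \right)} = - 9 \left(- 51 a\right) = 459 a$)
$\frac{1}{7675 + c{\left(84 \right)}} = \frac{1}{7675 + 459 \cdot 84} = \frac{1}{7675 + 38556} = \frac{1}{46231}$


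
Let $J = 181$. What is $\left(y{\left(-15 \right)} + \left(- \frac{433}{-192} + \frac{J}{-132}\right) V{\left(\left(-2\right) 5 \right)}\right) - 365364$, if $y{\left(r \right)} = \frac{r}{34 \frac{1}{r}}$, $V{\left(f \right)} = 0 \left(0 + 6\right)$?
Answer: $- \frac{12422151}{34} \approx -3.6536 \cdot 10^{5}$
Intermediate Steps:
$V{\left(f \right)} = 0$ ($V{\left(f \right)} = 0 \cdot 6 = 0$)
$y{\left(r \right)} = \frac{r^{2}}{34}$ ($y{\left(r \right)} = r \frac{r}{34} = \frac{r^{2}}{34}$)
$\left(y{\left(-15 \right)} + \left(- \frac{433}{-192} + \frac{J}{-132}\right) V{\left(\left(-2\right) 5 \right)}\right) - 365364 = \left(\frac{\left(-15\right)^{2}}{34} + \left(- \frac{433}{-192} + \frac{181}{-132}\right) 0\right) - 365364 = \left(\frac{1}{34} \cdot 225 + \left(\left(-433\right) \left(- \frac{1}{192}\right) + 181 \left(- \frac{1}{132}\right)\right) 0\right) - 365364 = \left(\frac{225}{34} + \left(\frac{433}{192} - \frac{181}{132}\right) 0\right) - 365364 = \left(\frac{225}{34} + \frac{1867}{2112} \cdot 0\right) - 365364 = \left(\frac{225}{34} + 0\right) - 365364 = \frac{225}{34} - 365364 = - \frac{12422151}{34}$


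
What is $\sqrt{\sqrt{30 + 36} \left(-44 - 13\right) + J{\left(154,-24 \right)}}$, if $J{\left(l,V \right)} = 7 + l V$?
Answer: $\sqrt{-3689 - 57 \sqrt{66}} \approx 64.437 i$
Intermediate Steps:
$J{\left(l,V \right)} = 7 + V l$
$\sqrt{\sqrt{30 + 36} \left(-44 - 13\right) + J{\left(154,-24 \right)}} = \sqrt{\sqrt{30 + 36} \left(-44 - 13\right) + \left(7 - 3696\right)} = \sqrt{\sqrt{66} \left(-57\right) + \left(7 - 3696\right)} = \sqrt{- 57 \sqrt{66} - 3689} = \sqrt{-3689 - 57 \sqrt{66}}$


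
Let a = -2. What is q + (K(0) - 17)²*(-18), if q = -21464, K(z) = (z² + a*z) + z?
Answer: -26666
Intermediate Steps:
K(z) = z² - z (K(z) = (z² - 2*z) + z = z² - z)
q + (K(0) - 17)²*(-18) = -21464 + (0*(-1 + 0) - 17)²*(-18) = -21464 + (0*(-1) - 17)²*(-18) = -21464 + (0 - 17)²*(-18) = -21464 + (-17)²*(-18) = -21464 + 289*(-18) = -21464 - 5202 = -26666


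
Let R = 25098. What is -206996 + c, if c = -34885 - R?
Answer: -266979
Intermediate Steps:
c = -59983 (c = -34885 - 1*25098 = -34885 - 25098 = -59983)
-206996 + c = -206996 - 59983 = -266979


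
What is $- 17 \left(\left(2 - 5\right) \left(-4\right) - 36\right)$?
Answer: $408$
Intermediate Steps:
$- 17 \left(\left(2 - 5\right) \left(-4\right) - 36\right) = - 17 \left(\left(-3\right) \left(-4\right) - 36\right) = - 17 \left(12 - 36\right) = \left(-17\right) \left(-24\right) = 408$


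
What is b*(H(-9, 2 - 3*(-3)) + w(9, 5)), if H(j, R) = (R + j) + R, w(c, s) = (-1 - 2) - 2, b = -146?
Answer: -1168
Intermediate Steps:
w(c, s) = -5 (w(c, s) = -3 - 2 = -5)
H(j, R) = j + 2*R
b*(H(-9, 2 - 3*(-3)) + w(9, 5)) = -146*((-9 + 2*(2 - 3*(-3))) - 5) = -146*((-9 + 2*(2 + 9)) - 5) = -146*((-9 + 2*11) - 5) = -146*((-9 + 22) - 5) = -146*(13 - 5) = -146*8 = -1168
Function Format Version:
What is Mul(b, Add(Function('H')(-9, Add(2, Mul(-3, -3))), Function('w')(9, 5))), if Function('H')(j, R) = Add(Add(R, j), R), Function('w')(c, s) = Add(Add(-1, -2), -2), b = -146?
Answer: -1168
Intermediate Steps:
Function('w')(c, s) = -5 (Function('w')(c, s) = Add(-3, -2) = -5)
Function('H')(j, R) = Add(j, Mul(2, R))
Mul(b, Add(Function('H')(-9, Add(2, Mul(-3, -3))), Function('w')(9, 5))) = Mul(-146, Add(Add(-9, Mul(2, Add(2, Mul(-3, -3)))), -5)) = Mul(-146, Add(Add(-9, Mul(2, Add(2, 9))), -5)) = Mul(-146, Add(Add(-9, Mul(2, 11)), -5)) = Mul(-146, Add(Add(-9, 22), -5)) = Mul(-146, Add(13, -5)) = Mul(-146, 8) = -1168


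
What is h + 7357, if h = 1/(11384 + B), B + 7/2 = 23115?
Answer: 507566789/68991 ≈ 7357.0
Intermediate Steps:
B = 46223/2 (B = -7/2 + 23115 = 46223/2 ≈ 23112.)
h = 2/68991 (h = 1/(11384 + 46223/2) = 1/(68991/2) = 2/68991 ≈ 2.8989e-5)
h + 7357 = 2/68991 + 7357 = 507566789/68991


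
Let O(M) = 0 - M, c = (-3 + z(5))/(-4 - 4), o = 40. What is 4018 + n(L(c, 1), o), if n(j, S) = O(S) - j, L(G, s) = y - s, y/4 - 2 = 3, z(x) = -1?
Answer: 3959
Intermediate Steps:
y = 20 (y = 8 + 4*3 = 8 + 12 = 20)
c = ½ (c = (-3 - 1)/(-4 - 4) = -4/(-8) = -4*(-⅛) = ½ ≈ 0.50000)
O(M) = -M
L(G, s) = 20 - s
n(j, S) = -S - j
4018 + n(L(c, 1), o) = 4018 + (-1*40 - (20 - 1*1)) = 4018 + (-40 - (20 - 1)) = 4018 + (-40 - 1*19) = 4018 + (-40 - 19) = 4018 - 59 = 3959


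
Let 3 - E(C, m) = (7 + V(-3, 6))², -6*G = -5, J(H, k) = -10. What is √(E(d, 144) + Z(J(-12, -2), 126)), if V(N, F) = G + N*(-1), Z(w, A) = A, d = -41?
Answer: √419/6 ≈ 3.4116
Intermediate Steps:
G = ⅚ (G = -⅙*(-5) = ⅚ ≈ 0.83333)
V(N, F) = ⅚ - N (V(N, F) = ⅚ + N*(-1) = ⅚ - N)
E(C, m) = -4117/36 (E(C, m) = 3 - (7 + (⅚ - 1*(-3)))² = 3 - (7 + (⅚ + 3))² = 3 - (7 + 23/6)² = 3 - (65/6)² = 3 - 1*4225/36 = 3 - 4225/36 = -4117/36)
√(E(d, 144) + Z(J(-12, -2), 126)) = √(-4117/36 + 126) = √(419/36) = √419/6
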